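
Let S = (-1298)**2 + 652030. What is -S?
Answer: -2336834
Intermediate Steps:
S = 2336834 (S = 1684804 + 652030 = 2336834)
-S = -1*2336834 = -2336834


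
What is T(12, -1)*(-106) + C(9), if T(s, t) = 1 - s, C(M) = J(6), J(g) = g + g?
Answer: 1178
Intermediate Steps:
J(g) = 2*g
C(M) = 12 (C(M) = 2*6 = 12)
T(12, -1)*(-106) + C(9) = (1 - 1*12)*(-106) + 12 = (1 - 12)*(-106) + 12 = -11*(-106) + 12 = 1166 + 12 = 1178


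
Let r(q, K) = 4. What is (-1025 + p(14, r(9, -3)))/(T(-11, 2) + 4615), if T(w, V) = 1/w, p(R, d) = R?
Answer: -11121/50764 ≈ -0.21907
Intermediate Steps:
(-1025 + p(14, r(9, -3)))/(T(-11, 2) + 4615) = (-1025 + 14)/(1/(-11) + 4615) = -1011/(-1/11 + 4615) = -1011/50764/11 = -1011*11/50764 = -11121/50764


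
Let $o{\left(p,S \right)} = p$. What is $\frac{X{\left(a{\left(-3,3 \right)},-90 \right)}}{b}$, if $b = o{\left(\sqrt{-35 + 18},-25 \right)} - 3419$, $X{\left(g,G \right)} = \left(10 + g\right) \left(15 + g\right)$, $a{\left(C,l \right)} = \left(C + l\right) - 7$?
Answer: $- \frac{13676}{1948263} - \frac{4 i \sqrt{17}}{1948263} \approx -0.0070196 - 8.4652 \cdot 10^{-6} i$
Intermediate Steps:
$a{\left(C,l \right)} = -7 + C + l$
$b = -3419 + i \sqrt{17}$ ($b = \sqrt{-35 + 18} - 3419 = \sqrt{-17} - 3419 = i \sqrt{17} - 3419 = -3419 + i \sqrt{17} \approx -3419.0 + 4.1231 i$)
$\frac{X{\left(a{\left(-3,3 \right)},-90 \right)}}{b} = \frac{150 + \left(-7 - 3 + 3\right)^{2} + 25 \left(-7 - 3 + 3\right)}{-3419 + i \sqrt{17}} = \frac{150 + \left(-7\right)^{2} + 25 \left(-7\right)}{-3419 + i \sqrt{17}} = \frac{150 + 49 - 175}{-3419 + i \sqrt{17}} = \frac{24}{-3419 + i \sqrt{17}}$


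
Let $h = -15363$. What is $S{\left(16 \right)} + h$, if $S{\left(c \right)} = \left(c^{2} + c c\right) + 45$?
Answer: $-14806$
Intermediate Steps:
$S{\left(c \right)} = 45 + 2 c^{2}$ ($S{\left(c \right)} = \left(c^{2} + c^{2}\right) + 45 = 2 c^{2} + 45 = 45 + 2 c^{2}$)
$S{\left(16 \right)} + h = \left(45 + 2 \cdot 16^{2}\right) - 15363 = \left(45 + 2 \cdot 256\right) - 15363 = \left(45 + 512\right) - 15363 = 557 - 15363 = -14806$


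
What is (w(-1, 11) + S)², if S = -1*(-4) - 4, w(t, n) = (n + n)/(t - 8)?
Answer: 484/81 ≈ 5.9753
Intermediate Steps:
w(t, n) = 2*n/(-8 + t) (w(t, n) = (2*n)/(-8 + t) = 2*n/(-8 + t))
S = 0 (S = 4 - 4 = 0)
(w(-1, 11) + S)² = (2*11/(-8 - 1) + 0)² = (2*11/(-9) + 0)² = (2*11*(-⅑) + 0)² = (-22/9 + 0)² = (-22/9)² = 484/81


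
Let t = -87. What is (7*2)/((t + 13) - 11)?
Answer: -14/85 ≈ -0.16471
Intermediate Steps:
(7*2)/((t + 13) - 11) = (7*2)/((-87 + 13) - 11) = 14/(-74 - 11) = 14/(-85) = -1/85*14 = -14/85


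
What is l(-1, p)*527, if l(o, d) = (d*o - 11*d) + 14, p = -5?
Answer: 38998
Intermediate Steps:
l(o, d) = 14 - 11*d + d*o (l(o, d) = (-11*d + d*o) + 14 = 14 - 11*d + d*o)
l(-1, p)*527 = (14 - 11*(-5) - 5*(-1))*527 = (14 + 55 + 5)*527 = 74*527 = 38998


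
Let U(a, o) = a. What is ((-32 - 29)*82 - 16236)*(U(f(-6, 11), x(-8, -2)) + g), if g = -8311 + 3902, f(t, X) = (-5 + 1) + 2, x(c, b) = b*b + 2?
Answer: 93680818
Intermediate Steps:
x(c, b) = 2 + b² (x(c, b) = b² + 2 = 2 + b²)
f(t, X) = -2 (f(t, X) = -4 + 2 = -2)
g = -4409
((-32 - 29)*82 - 16236)*(U(f(-6, 11), x(-8, -2)) + g) = ((-32 - 29)*82 - 16236)*(-2 - 4409) = (-61*82 - 16236)*(-4411) = (-5002 - 16236)*(-4411) = -21238*(-4411) = 93680818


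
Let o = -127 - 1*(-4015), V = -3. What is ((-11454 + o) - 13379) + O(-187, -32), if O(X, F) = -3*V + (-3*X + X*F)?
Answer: -14391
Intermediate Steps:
o = 3888 (o = -127 + 4015 = 3888)
O(X, F) = 9 - 3*X + F*X (O(X, F) = -3*(-3) + (-3*X + X*F) = 9 + (-3*X + F*X) = 9 - 3*X + F*X)
((-11454 + o) - 13379) + O(-187, -32) = ((-11454 + 3888) - 13379) + (9 - 3*(-187) - 32*(-187)) = (-7566 - 13379) + (9 + 561 + 5984) = -20945 + 6554 = -14391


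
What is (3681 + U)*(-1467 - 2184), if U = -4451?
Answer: 2811270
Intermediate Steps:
(3681 + U)*(-1467 - 2184) = (3681 - 4451)*(-1467 - 2184) = -770*(-3651) = 2811270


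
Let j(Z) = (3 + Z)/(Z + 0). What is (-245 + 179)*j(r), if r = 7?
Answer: -660/7 ≈ -94.286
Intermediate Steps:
j(Z) = (3 + Z)/Z
(-245 + 179)*j(r) = (-245 + 179)*((3 + 7)/7) = -66*10/7 = -660/7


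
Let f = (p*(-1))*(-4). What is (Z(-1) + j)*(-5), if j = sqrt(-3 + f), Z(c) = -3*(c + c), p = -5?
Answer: -30 - 5*I*sqrt(23) ≈ -30.0 - 23.979*I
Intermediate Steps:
f = -20 (f = -5*(-1)*(-4) = 5*(-4) = -20)
Z(c) = -6*c
j = I*sqrt(23) (j = sqrt(-3 - 20) = sqrt(-23) = I*sqrt(23) ≈ 4.7958*I)
(Z(-1) + j)*(-5) = (-6*(-1) + I*sqrt(23))*(-5) = (6 + I*sqrt(23))*(-1*5) = (6 + I*sqrt(23))*(-5) = -30 - 5*I*sqrt(23)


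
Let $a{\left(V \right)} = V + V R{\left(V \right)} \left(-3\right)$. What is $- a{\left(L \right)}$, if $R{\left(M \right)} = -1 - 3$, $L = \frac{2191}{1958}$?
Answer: $- \frac{28483}{1958} \approx -14.547$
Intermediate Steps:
$L = \frac{2191}{1958}$ ($L = 2191 \cdot \frac{1}{1958} = \frac{2191}{1958} \approx 1.119$)
$R{\left(M \right)} = -4$
$a{\left(V \right)} = 13 V$ ($a{\left(V \right)} = V + V \left(-4\right) \left(-3\right) = V + - 4 V \left(-3\right) = V + 12 V = 13 V$)
$- a{\left(L \right)} = - \frac{13 \cdot 2191}{1958} = \left(-1\right) \frac{28483}{1958} = - \frac{28483}{1958}$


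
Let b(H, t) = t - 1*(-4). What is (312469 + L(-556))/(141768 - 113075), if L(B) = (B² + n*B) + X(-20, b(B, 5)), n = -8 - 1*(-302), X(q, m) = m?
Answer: 65450/4099 ≈ 15.967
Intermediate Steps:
b(H, t) = 4 + t (b(H, t) = t + 4 = 4 + t)
n = 294 (n = -8 + 302 = 294)
L(B) = 9 + B² + 294*B (L(B) = (B² + 294*B) + (4 + 5) = (B² + 294*B) + 9 = 9 + B² + 294*B)
(312469 + L(-556))/(141768 - 113075) = (312469 + (9 + (-556)² + 294*(-556)))/(141768 - 113075) = (312469 + (9 + 309136 - 163464))/28693 = (312469 + 145681)*(1/28693) = 458150*(1/28693) = 65450/4099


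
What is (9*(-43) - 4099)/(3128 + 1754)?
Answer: -2243/2441 ≈ -0.91889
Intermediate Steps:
(9*(-43) - 4099)/(3128 + 1754) = (-387 - 4099)/4882 = -4486*1/4882 = -2243/2441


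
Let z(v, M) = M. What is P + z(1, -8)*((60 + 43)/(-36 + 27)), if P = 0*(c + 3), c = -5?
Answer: 824/9 ≈ 91.556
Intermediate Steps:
P = 0 (P = 0*(-5 + 3) = 0*(-2) = 0)
P + z(1, -8)*((60 + 43)/(-36 + 27)) = 0 - 8*(60 + 43)/(-36 + 27) = 0 - 824/(-9) = 0 - 824*(-1)/9 = 0 - 8*(-103/9) = 0 + 824/9 = 824/9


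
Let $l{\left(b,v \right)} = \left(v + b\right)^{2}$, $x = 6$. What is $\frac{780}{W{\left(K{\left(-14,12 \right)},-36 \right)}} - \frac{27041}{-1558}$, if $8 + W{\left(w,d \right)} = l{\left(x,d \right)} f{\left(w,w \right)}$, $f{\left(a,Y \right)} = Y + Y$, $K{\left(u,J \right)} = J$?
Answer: $\frac{36567782}{2102521} \approx 17.392$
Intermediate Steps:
$l{\left(b,v \right)} = \left(b + v\right)^{2}$
$f{\left(a,Y \right)} = 2 Y$
$W{\left(w,d \right)} = -8 + 2 w \left(6 + d\right)^{2}$ ($W{\left(w,d \right)} = -8 + \left(6 + d\right)^{2} \cdot 2 w = -8 + 2 w \left(6 + d\right)^{2}$)
$\frac{780}{W{\left(K{\left(-14,12 \right)},-36 \right)}} - \frac{27041}{-1558} = \frac{780}{-8 + 2 \cdot 12 \left(6 - 36\right)^{2}} - \frac{27041}{-1558} = \frac{780}{-8 + 2 \cdot 12 \left(-30\right)^{2}} - - \frac{27041}{1558} = \frac{780}{-8 + 2 \cdot 12 \cdot 900} + \frac{27041}{1558} = \frac{780}{-8 + 21600} + \frac{27041}{1558} = \frac{780}{21592} + \frac{27041}{1558} = 780 \cdot \frac{1}{21592} + \frac{27041}{1558} = \frac{195}{5398} + \frac{27041}{1558} = \frac{36567782}{2102521}$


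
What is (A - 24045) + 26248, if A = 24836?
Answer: 27039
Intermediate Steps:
(A - 24045) + 26248 = (24836 - 24045) + 26248 = 791 + 26248 = 27039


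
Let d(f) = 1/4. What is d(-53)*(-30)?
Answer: -15/2 ≈ -7.5000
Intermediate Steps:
d(f) = ¼
d(-53)*(-30) = (¼)*(-30) = -15/2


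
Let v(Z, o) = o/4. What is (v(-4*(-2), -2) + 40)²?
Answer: 6241/4 ≈ 1560.3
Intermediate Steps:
v(Z, o) = o/4 (v(Z, o) = o*(¼) = o/4)
(v(-4*(-2), -2) + 40)² = ((¼)*(-2) + 40)² = (-½ + 40)² = (79/2)² = 6241/4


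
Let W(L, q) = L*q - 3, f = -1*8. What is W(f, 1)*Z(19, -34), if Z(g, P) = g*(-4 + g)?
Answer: -3135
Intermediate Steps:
f = -8
W(L, q) = -3 + L*q
W(f, 1)*Z(19, -34) = (-3 - 8*1)*(19*(-4 + 19)) = (-3 - 8)*(19*15) = -11*285 = -3135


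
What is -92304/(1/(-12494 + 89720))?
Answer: -7128268704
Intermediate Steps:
-92304/(1/(-12494 + 89720)) = -92304/(1/77226) = -92304/1/77226 = -92304*77226 = -7128268704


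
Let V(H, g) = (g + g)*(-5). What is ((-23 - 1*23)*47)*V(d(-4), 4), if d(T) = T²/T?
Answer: 86480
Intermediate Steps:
d(T) = T
V(H, g) = -10*g (V(H, g) = (2*g)*(-5) = -10*g)
((-23 - 1*23)*47)*V(d(-4), 4) = ((-23 - 1*23)*47)*(-10*4) = ((-23 - 23)*47)*(-40) = -46*47*(-40) = -2162*(-40) = 86480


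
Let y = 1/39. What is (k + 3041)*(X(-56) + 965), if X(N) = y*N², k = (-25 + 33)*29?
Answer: 44481161/13 ≈ 3.4216e+6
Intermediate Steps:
y = 1/39 ≈ 0.025641
k = 232 (k = 8*29 = 232)
X(N) = N²/39
(k + 3041)*(X(-56) + 965) = (232 + 3041)*((1/39)*(-56)² + 965) = 3273*((1/39)*3136 + 965) = 3273*(3136/39 + 965) = 3273*(40771/39) = 44481161/13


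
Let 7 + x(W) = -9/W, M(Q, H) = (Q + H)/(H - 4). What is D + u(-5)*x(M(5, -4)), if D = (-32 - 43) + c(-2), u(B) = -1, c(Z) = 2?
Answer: -138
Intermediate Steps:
M(Q, H) = (H + Q)/(-4 + H)
x(W) = -7 - 9/W
D = -73 (D = (-32 - 43) + 2 = -75 + 2 = -73)
D + u(-5)*x(M(5, -4)) = -73 - (-7 - 9*(-4 - 4)/(-4 + 5)) = -73 - (-7 - 9/(1/(-8))) = -73 - (-7 - 9/((-⅛*1))) = -73 - (-7 - 9/(-⅛)) = -73 - (-7 - 9*(-8)) = -73 - (-7 + 72) = -73 - 1*65 = -73 - 65 = -138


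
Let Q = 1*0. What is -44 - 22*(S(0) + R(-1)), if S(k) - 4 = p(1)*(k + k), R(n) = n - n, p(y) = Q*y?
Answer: -132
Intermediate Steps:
Q = 0
p(y) = 0 (p(y) = 0*y = 0)
R(n) = 0
S(k) = 4 (S(k) = 4 + 0*(k + k) = 4 + 0*(2*k) = 4 + 0 = 4)
-44 - 22*(S(0) + R(-1)) = -44 - 22*(4 + 0) = -44 - 22*4 = -44 - 88 = -132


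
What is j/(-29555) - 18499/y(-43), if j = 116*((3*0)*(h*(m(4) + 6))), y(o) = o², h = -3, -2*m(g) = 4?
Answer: -18499/1849 ≈ -10.005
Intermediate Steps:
m(g) = -2 (m(g) = -½*4 = -2)
j = 0 (j = 116*((3*0)*(-3*(-2 + 6))) = 116*(0*(-3*4)) = 116*(0*(-12)) = 116*0 = 0)
j/(-29555) - 18499/y(-43) = 0/(-29555) - 18499/((-43)²) = 0*(-1/29555) - 18499/1849 = 0 - 18499*1/1849 = 0 - 18499/1849 = -18499/1849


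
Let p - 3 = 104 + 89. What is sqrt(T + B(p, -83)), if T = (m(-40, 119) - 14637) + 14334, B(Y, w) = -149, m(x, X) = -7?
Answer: 3*I*sqrt(51) ≈ 21.424*I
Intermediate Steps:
p = 196 (p = 3 + (104 + 89) = 3 + 193 = 196)
T = -310 (T = (-7 - 14637) + 14334 = -14644 + 14334 = -310)
sqrt(T + B(p, -83)) = sqrt(-310 - 149) = sqrt(-459) = 3*I*sqrt(51)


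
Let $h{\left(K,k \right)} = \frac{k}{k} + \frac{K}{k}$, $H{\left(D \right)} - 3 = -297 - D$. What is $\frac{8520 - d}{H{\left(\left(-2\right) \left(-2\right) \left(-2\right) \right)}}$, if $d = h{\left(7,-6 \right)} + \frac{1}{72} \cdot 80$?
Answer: $- \frac{153343}{5148} \approx -29.787$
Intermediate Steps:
$H{\left(D \right)} = -294 - D$ ($H{\left(D \right)} = 3 - \left(297 + D\right) = -294 - D$)
$h{\left(K,k \right)} = 1 + \frac{K}{k}$
$d = \frac{17}{18}$ ($d = \frac{7 - 6}{-6} + \frac{1}{72} \cdot 80 = \left(- \frac{1}{6}\right) 1 + \frac{1}{72} \cdot 80 = - \frac{1}{6} + \frac{10}{9} = \frac{17}{18} \approx 0.94444$)
$\frac{8520 - d}{H{\left(\left(-2\right) \left(-2\right) \left(-2\right) \right)}} = \frac{8520 - \frac{17}{18}}{-294 - \left(-2\right) \left(-2\right) \left(-2\right)} = \frac{8520 - \frac{17}{18}}{-294 - 4 \left(-2\right)} = \frac{153343}{18 \left(-294 - -8\right)} = \frac{153343}{18 \left(-294 + 8\right)} = \frac{153343}{18 \left(-286\right)} = \frac{153343}{18} \left(- \frac{1}{286}\right) = - \frac{153343}{5148}$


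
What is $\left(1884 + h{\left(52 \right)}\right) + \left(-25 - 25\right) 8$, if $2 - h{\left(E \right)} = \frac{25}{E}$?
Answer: $\frac{77247}{52} \approx 1485.5$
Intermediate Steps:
$h{\left(E \right)} = 2 - \frac{25}{E}$
$\left(1884 + h{\left(52 \right)}\right) + \left(-25 - 25\right) 8 = \left(1884 + \left(2 - \frac{25}{52}\right)\right) + \left(-25 - 25\right) 8 = \left(1884 + \left(2 - \frac{25}{52}\right)\right) - 400 = \left(1884 + \frac{79}{52}\right) - 400 = \frac{98047}{52} - 400 = \frac{77247}{52}$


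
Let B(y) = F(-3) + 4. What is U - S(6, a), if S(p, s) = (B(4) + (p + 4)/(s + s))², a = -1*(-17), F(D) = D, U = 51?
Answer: 14255/289 ≈ 49.325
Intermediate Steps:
B(y) = 1 (B(y) = -3 + 4 = 1)
a = 17
S(p, s) = (1 + (4 + p)/(2*s))² (S(p, s) = (1 + (p + 4)/(s + s))² = (1 + (4 + p)/((2*s)))² = (1 + (4 + p)*(1/(2*s)))² = (1 + (4 + p)/(2*s))²)
U - S(6, a) = 51 - (4 + 6 + 2*17)²/(4*17²) = 51 - (4 + 6 + 34)²/(4*289) = 51 - 44²/(4*289) = 51 - 1936/(4*289) = 51 - 1*484/289 = 51 - 484/289 = 14255/289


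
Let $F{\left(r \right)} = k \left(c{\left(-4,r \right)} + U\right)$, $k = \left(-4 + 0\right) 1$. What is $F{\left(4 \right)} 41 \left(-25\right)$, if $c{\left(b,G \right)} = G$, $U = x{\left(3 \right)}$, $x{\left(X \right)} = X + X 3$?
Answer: $65600$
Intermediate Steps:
$x{\left(X \right)} = 4 X$ ($x{\left(X \right)} = X + 3 X = 4 X$)
$U = 12$ ($U = 4 \cdot 3 = 12$)
$k = -4$ ($k = \left(-4\right) 1 = -4$)
$F{\left(r \right)} = -48 - 4 r$ ($F{\left(r \right)} = - 4 \left(r + 12\right) = - 4 \left(12 + r\right) = -48 - 4 r$)
$F{\left(4 \right)} 41 \left(-25\right) = \left(-48 - 16\right) 41 \left(-25\right) = \left(-64\right) 41 \left(-25\right) = \left(-2624\right) \left(-25\right) = 65600$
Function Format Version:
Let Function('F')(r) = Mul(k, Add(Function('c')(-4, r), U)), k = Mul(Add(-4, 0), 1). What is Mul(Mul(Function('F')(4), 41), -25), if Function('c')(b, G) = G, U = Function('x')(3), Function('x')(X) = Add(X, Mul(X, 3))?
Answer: 65600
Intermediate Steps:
Function('x')(X) = Mul(4, X) (Function('x')(X) = Add(X, Mul(3, X)) = Mul(4, X))
U = 12 (U = Mul(4, 3) = 12)
k = -4 (k = Mul(-4, 1) = -4)
Function('F')(r) = Add(-48, Mul(-4, r)) (Function('F')(r) = Mul(-4, Add(r, 12)) = Mul(-4, Add(12, r)) = Add(-48, Mul(-4, r)))
Mul(Mul(Function('F')(4), 41), -25) = Mul(Mul(Add(-48, Mul(-4, 4)), 41), -25) = Mul(Mul(Add(-48, -16), 41), -25) = Mul(Mul(-64, 41), -25) = Mul(-2624, -25) = 65600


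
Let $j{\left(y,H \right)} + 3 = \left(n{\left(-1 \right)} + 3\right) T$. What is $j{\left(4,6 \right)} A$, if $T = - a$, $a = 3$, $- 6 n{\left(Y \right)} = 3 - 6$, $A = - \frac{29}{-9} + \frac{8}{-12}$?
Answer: $- \frac{69}{2} \approx -34.5$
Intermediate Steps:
$A = \frac{23}{9}$ ($A = \left(-29\right) \left(- \frac{1}{9}\right) + 8 \left(- \frac{1}{12}\right) = \frac{29}{9} - \frac{2}{3} = \frac{23}{9} \approx 2.5556$)
$n{\left(Y \right)} = \frac{1}{2}$ ($n{\left(Y \right)} = - \frac{3 - 6}{6} = \left(- \frac{1}{6}\right) \left(-3\right) = \frac{1}{2}$)
$T = -3$ ($T = \left(-1\right) 3 = -3$)
$j{\left(y,H \right)} = - \frac{27}{2}$ ($j{\left(y,H \right)} = -3 + \left(\frac{1}{2} + 3\right) \left(-3\right) = -3 + \frac{7}{2} \left(-3\right) = -3 - \frac{21}{2} = - \frac{27}{2}$)
$j{\left(4,6 \right)} A = \left(- \frac{27}{2}\right) \frac{23}{9} = - \frac{69}{2}$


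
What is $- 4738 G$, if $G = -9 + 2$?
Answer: $33166$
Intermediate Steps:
$G = -7$
$- 4738 G = \left(-4738\right) \left(-7\right) = 33166$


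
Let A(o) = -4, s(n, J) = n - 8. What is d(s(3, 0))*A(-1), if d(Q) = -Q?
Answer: -20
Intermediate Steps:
s(n, J) = -8 + n
d(s(3, 0))*A(-1) = -(-8 + 3)*(-4) = -1*(-5)*(-4) = 5*(-4) = -20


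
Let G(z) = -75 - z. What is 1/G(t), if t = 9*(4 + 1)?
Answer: -1/120 ≈ -0.0083333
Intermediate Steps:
t = 45 (t = 9*5 = 45)
1/G(t) = 1/(-75 - 1*45) = 1/(-75 - 45) = 1/(-120) = -1/120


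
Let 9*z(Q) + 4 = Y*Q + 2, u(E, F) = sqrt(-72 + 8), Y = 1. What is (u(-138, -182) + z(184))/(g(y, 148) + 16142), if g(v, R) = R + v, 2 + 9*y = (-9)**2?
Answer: 182/146689 + 72*I/146689 ≈ 0.0012407 + 0.00049083*I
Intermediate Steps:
u(E, F) = 8*I (u(E, F) = sqrt(-64) = 8*I)
y = 79/9 (y = -2/9 + (1/9)*(-9)**2 = -2/9 + (1/9)*81 = -2/9 + 9 = 79/9 ≈ 8.7778)
z(Q) = -2/9 + Q/9 (z(Q) = -4/9 + (1*Q + 2)/9 = -4/9 + (Q + 2)/9 = -4/9 + (2 + Q)/9 = -4/9 + (2/9 + Q/9) = -2/9 + Q/9)
(u(-138, -182) + z(184))/(g(y, 148) + 16142) = (8*I + (-2/9 + (1/9)*184))/((148 + 79/9) + 16142) = (8*I + (-2/9 + 184/9))/(1411/9 + 16142) = (8*I + 182/9)/(146689/9) = (182/9 + 8*I)*(9/146689) = 182/146689 + 72*I/146689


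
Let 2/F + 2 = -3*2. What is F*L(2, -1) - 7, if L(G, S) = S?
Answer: -27/4 ≈ -6.7500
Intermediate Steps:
F = -¼ (F = 2/(-2 - 3*2) = 2/(-2 - 6) = 2/(-8) = 2*(-⅛) = -¼ ≈ -0.25000)
F*L(2, -1) - 7 = -¼*(-1) - 7 = ¼ - 7 = -27/4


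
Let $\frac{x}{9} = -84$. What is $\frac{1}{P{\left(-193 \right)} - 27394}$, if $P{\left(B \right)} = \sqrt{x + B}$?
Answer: $- \frac{27394}{750432185} - \frac{i \sqrt{949}}{750432185} \approx -3.6504 \cdot 10^{-5} - 4.1051 \cdot 10^{-8} i$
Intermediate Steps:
$x = -756$ ($x = 9 \left(-84\right) = -756$)
$P{\left(B \right)} = \sqrt{-756 + B}$
$\frac{1}{P{\left(-193 \right)} - 27394} = \frac{1}{\sqrt{-756 - 193} - 27394} = \frac{1}{\sqrt{-949} - 27394} = \frac{1}{i \sqrt{949} - 27394} = \frac{1}{-27394 + i \sqrt{949}}$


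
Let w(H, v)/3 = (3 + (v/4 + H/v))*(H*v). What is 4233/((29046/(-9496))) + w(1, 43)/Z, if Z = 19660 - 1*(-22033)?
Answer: -1117242601429/807343252 ≈ -1383.9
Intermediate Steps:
Z = 41693 (Z = 19660 + 22033 = 41693)
w(H, v) = 3*H*v*(3 + v/4 + H/v) (w(H, v) = 3*((3 + (v/4 + H/v))*(H*v)) = 3*((3 + v/4 + H/v)*(H*v)) = 3*(H*v*(3 + v/4 + H/v)) = 3*H*v*(3 + v/4 + H/v))
4233/((29046/(-9496))) + w(1, 43)/Z = 4233/((29046/(-9496))) + ((¾)*1*(43² + 4*1 + 12*43))/41693 = 4233/((29046*(-1/9496))) + ((¾)*1*(1849 + 4 + 516))*(1/41693) = 4233/(-14523/4748) + ((¾)*1*2369)*(1/41693) = 4233*(-4748/14523) + (7107/4)*(1/41693) = -6699428/4841 + 7107/166772 = -1117242601429/807343252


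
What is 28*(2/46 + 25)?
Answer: 16128/23 ≈ 701.22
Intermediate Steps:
28*(2/46 + 25) = 28*(2*(1/46) + 25) = 28*(1/23 + 25) = 28*(576/23) = 16128/23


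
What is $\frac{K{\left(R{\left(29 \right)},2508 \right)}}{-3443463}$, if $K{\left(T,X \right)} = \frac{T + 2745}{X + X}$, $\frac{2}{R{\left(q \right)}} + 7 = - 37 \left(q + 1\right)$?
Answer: $- \frac{161377}{1015435917144} \approx -1.5892 \cdot 10^{-7}$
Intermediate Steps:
$R{\left(q \right)} = \frac{2}{-44 - 37 q}$ ($R{\left(q \right)} = \frac{2}{-7 - 37 \left(q + 1\right)} = \frac{2}{-7 - 37 \left(1 + q\right)} = \frac{2}{-7 - \left(37 + 37 q\right)} = \frac{2}{-44 - 37 q}$)
$K{\left(T,X \right)} = \frac{2745 + T}{2 X}$
$\frac{K{\left(R{\left(29 \right)},2508 \right)}}{-3443463} = \frac{\frac{1}{2} \cdot \frac{1}{2508} \left(2745 - \frac{2}{44 + 37 \cdot 29}\right)}{-3443463} = \frac{1}{2} \cdot \frac{1}{2508} \left(2745 - \frac{2}{44 + 1073}\right) \left(- \frac{1}{3443463}\right) = \frac{1}{2} \cdot \frac{1}{2508} \left(2745 - \frac{2}{1117}\right) \left(- \frac{1}{3443463}\right) = \frac{1}{2} \cdot \frac{1}{2508} \cdot \frac{3066163}{1117} \left(- \frac{1}{3443463}\right) = \frac{161377}{294888} \left(- \frac{1}{3443463}\right) = - \frac{161377}{1015435917144}$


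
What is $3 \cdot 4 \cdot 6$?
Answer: $72$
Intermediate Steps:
$3 \cdot 4 \cdot 6 = 12 \cdot 6 = 72$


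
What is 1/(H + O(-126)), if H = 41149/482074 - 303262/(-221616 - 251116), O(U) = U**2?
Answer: 28486475771/452271995237203 ≈ 6.2985e-5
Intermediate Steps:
H = 20705896807/28486475771 (H = 41149*(1/482074) - 303262/(-472732) = 41149/482074 - 303262*(-1/472732) = 41149/482074 + 151631/236366 = 20705896807/28486475771 ≈ 0.72687)
1/(H + O(-126)) = 1/(20705896807/28486475771 + (-126)**2) = 1/(20705896807/28486475771 + 15876) = 1/(452271995237203/28486475771) = 28486475771/452271995237203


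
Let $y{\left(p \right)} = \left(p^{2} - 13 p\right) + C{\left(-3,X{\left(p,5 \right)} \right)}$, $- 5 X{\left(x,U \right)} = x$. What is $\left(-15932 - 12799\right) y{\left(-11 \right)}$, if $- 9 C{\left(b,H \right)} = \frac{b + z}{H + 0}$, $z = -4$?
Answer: $- \frac{250639667}{33} \approx -7.5951 \cdot 10^{6}$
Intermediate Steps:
$X{\left(x,U \right)} = - \frac{x}{5}$
$C{\left(b,H \right)} = - \frac{-4 + b}{9 H}$ ($C{\left(b,H \right)} = - \frac{\left(b - 4\right) \frac{1}{H + 0}}{9} = - \frac{\left(-4 + b\right) \frac{1}{H}}{9} = - \frac{\frac{1}{H} \left(-4 + b\right)}{9} = - \frac{-4 + b}{9 H}$)
$y{\left(p \right)} = p^{2} - 13 p - \frac{35}{9 p}$ ($y{\left(p \right)} = \left(p^{2} - 13 p\right) + \frac{4 - -3}{9 \left(- \frac{p}{5}\right)} = \left(p^{2} - 13 p\right) + \frac{- \frac{5}{p} \left(4 + 3\right)}{9} = \left(p^{2} - 13 p\right) + \frac{1}{9} \left(- \frac{5}{p}\right) 7 = \left(p^{2} - 13 p\right) - \frac{35}{9 p} = p^{2} - 13 p - \frac{35}{9 p}$)
$\left(-15932 - 12799\right) y{\left(-11 \right)} = \left(-15932 - 12799\right) \left(\left(-11\right)^{2} - -143 - \frac{35}{9 \left(-11\right)}\right) = - 28731 \left(121 + 143 - - \frac{35}{99}\right) = - 28731 \left(121 + 143 + \frac{35}{99}\right) = \left(-28731\right) \frac{26171}{99} = - \frac{250639667}{33}$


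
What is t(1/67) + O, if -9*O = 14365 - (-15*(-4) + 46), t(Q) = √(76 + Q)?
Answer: -4753/3 + √341231/67 ≈ -1575.6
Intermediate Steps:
O = -4753/3 (O = -(14365 - (-15*(-4) + 46))/9 = -(14365 - (60 + 46))/9 = -(14365 - 1*106)/9 = -(14365 - 106)/9 = -⅑*14259 = -4753/3 ≈ -1584.3)
t(1/67) + O = √(76 + 1/67) - 4753/3 = √(5093/67) - 4753/3 = √341231/67 - 4753/3 = -4753/3 + √341231/67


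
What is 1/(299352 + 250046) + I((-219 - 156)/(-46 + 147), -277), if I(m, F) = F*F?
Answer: 42154759143/549398 ≈ 76729.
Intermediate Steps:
I(m, F) = F²
1/(299352 + 250046) + I((-219 - 156)/(-46 + 147), -277) = 1/(299352 + 250046) + (-277)² = 1/549398 + 76729 = 42154759143/549398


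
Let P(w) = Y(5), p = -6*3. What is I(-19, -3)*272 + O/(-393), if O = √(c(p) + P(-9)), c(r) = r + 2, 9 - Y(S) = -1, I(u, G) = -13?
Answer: -3536 - I*√6/393 ≈ -3536.0 - 0.0062328*I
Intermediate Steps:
p = -18
Y(S) = 10 (Y(S) = 9 - 1*(-1) = 9 + 1 = 10)
P(w) = 10
c(r) = 2 + r
O = I*√6 (O = √((2 - 18) + 10) = √(-16 + 10) = √(-6) = I*√6 ≈ 2.4495*I)
I(-19, -3)*272 + O/(-393) = -13*272 + (I*√6)/(-393) = -3536 + (I*√6)*(-1/393) = -3536 - I*√6/393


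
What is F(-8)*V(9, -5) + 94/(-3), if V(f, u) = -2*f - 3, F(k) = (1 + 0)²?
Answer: -157/3 ≈ -52.333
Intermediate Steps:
F(k) = 1 (F(k) = 1² = 1)
V(f, u) = -3 - 2*f
F(-8)*V(9, -5) + 94/(-3) = 1*(-3 - 2*9) + 94/(-3) = 1*(-3 - 18) + 94*(-⅓) = 1*(-21) - 94/3 = -21 - 94/3 = -157/3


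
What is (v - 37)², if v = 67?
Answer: 900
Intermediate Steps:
(v - 37)² = (67 - 37)² = 30² = 900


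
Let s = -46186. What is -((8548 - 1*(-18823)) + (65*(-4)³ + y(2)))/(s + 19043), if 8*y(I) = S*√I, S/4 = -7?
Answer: 23211/27143 - 7*√2/54286 ≈ 0.85496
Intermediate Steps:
S = -28 (S = 4*(-7) = -28)
y(I) = -7*√I/2 (y(I) = (-28*√I)/8 = -7*√I/2)
-((8548 - 1*(-18823)) + (65*(-4)³ + y(2)))/(s + 19043) = -((8548 - 1*(-18823)) + (65*(-4)³ - 7*√2/2))/(-46186 + 19043) = -((8548 + 18823) + (65*(-64) - 7*√2/2))/(-27143) = -(27371 + (-4160 - 7*√2/2))*(-1)/27143 = -(23211 - 7*√2/2)*(-1)/27143 = -(-23211/27143 + 7*√2/54286) = 23211/27143 - 7*√2/54286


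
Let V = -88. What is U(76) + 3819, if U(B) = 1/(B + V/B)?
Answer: 5430637/1422 ≈ 3819.0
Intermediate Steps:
U(B) = 1/(B - 88/B)
U(76) + 3819 = 76/(-88 + 76²) + 3819 = 76/(-88 + 5776) + 3819 = 76/5688 + 3819 = 76*(1/5688) + 3819 = 19/1422 + 3819 = 5430637/1422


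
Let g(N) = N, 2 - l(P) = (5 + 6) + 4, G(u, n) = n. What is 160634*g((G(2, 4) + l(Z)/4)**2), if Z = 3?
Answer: 722853/8 ≈ 90357.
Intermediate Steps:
l(P) = -13 (l(P) = 2 - ((5 + 6) + 4) = 2 - (11 + 4) = 2 - 1*15 = 2 - 15 = -13)
160634*g((G(2, 4) + l(Z)/4)**2) = 160634*(4 - 13/4)**2 = 160634*(3/4)**2 = 160634*(9/16) = 722853/8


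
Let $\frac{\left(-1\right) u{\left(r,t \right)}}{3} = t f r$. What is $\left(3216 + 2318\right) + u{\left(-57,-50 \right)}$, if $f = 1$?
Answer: $-3016$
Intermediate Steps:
$u{\left(r,t \right)} = - 3 r t$ ($u{\left(r,t \right)} = - 3 t 1 r = - 3 t r = - 3 r t$)
$\left(3216 + 2318\right) + u{\left(-57,-50 \right)} = \left(3216 + 2318\right) - \left(-171\right) \left(-50\right) = 5534 - 8550 = -3016$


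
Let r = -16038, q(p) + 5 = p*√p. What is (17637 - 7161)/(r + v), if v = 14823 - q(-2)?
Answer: -1056330/122009 - 1746*I*√2/122009 ≈ -8.6578 - 0.020238*I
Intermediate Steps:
q(p) = -5 + p^(3/2) (q(p) = -5 + p*√p = -5 + p^(3/2))
v = 14828 + 2*I*√2 (v = 14823 - (-5 + (-2)^(3/2)) = 14823 - (-5 - 2*I*√2) = 14823 + (5 + 2*I*√2) = 14828 + 2*I*√2 ≈ 14828.0 + 2.8284*I)
(17637 - 7161)/(r + v) = (17637 - 7161)/(-16038 + (14828 + 2*I*√2)) = 10476/(-1210 + 2*I*√2)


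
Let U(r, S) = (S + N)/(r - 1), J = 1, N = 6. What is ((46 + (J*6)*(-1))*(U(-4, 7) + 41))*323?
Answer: 496128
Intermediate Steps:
U(r, S) = (6 + S)/(-1 + r) (U(r, S) = (S + 6)/(r - 1) = (6 + S)/(-1 + r))
((46 + (J*6)*(-1))*(U(-4, 7) + 41))*323 = ((46 + (1*6)*(-1))*((6 + 7)/(-1 - 4) + 41))*323 = ((46 + 6*(-1))*(13/(-5) + 41))*323 = ((46 - 6)*(-⅕*13 + 41))*323 = (40*(-13/5 + 41))*323 = (40*(192/5))*323 = 1536*323 = 496128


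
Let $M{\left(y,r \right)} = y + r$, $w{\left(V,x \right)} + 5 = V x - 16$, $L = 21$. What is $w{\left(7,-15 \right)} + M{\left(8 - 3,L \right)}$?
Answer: $-100$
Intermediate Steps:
$w{\left(V,x \right)} = -21 + V x$ ($w{\left(V,x \right)} = -5 + \left(V x - 16\right) = -5 + \left(-16 + V x\right) = -21 + V x$)
$M{\left(y,r \right)} = r + y$
$w{\left(7,-15 \right)} + M{\left(8 - 3,L \right)} = \left(-21 + 7 \left(-15\right)\right) + \left(21 + \left(8 - 3\right)\right) = \left(-21 - 105\right) + \left(21 + 5\right) = -126 + 26 = -100$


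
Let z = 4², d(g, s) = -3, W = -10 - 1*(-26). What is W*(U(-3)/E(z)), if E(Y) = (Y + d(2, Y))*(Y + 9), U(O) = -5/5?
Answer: -16/325 ≈ -0.049231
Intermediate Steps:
U(O) = -1 (U(O) = -5*⅕ = -1)
W = 16 (W = -10 + 26 = 16)
z = 16
E(Y) = (-3 + Y)*(9 + Y) (E(Y) = (Y - 3)*(Y + 9) = (-3 + Y)*(9 + Y))
W*(U(-3)/E(z)) = 16*(-1/(-27 + 16² + 6*16)) = 16*(-1/(-27 + 256 + 96)) = 16*(-1/325) = -16/325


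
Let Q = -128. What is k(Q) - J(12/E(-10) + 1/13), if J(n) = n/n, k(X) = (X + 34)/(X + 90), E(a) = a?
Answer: 28/19 ≈ 1.4737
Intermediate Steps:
k(X) = (34 + X)/(90 + X)
J(n) = 1
k(Q) - J(12/E(-10) + 1/13) = (34 - 128)/(90 - 128) - 1*1 = -94/(-38) - 1 = -1/38*(-94) - 1 = 47/19 - 1 = 28/19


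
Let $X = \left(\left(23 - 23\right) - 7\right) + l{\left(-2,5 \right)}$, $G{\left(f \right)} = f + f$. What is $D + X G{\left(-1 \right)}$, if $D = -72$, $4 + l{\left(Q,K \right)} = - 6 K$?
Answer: $10$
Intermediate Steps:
$l{\left(Q,K \right)} = -4 - 6 K$
$G{\left(f \right)} = 2 f$
$X = -41$ ($X = \left(\left(23 - 23\right) - 7\right) - 34 = \left(0 - 7\right) - 34 = -7 - 34 = -41$)
$D + X G{\left(-1 \right)} = -72 - 41 \cdot 2 \left(-1\right) = -72 - -82 = -72 + 82 = 10$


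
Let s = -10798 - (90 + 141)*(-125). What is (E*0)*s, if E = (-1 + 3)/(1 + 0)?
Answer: 0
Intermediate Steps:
E = 2 (E = 2/1 = 2*1 = 2)
s = 18077 (s = -10798 - 231*(-125) = -10798 - 1*(-28875) = -10798 + 28875 = 18077)
(E*0)*s = (2*0)*18077 = 0*18077 = 0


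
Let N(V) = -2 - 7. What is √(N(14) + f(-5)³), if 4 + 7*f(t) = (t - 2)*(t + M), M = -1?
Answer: √362495/49 ≈ 12.287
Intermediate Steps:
f(t) = -4/7 + (-1 + t)*(-2 + t)/7 (f(t) = -4/7 + ((t - 2)*(t - 1))/7 = -4/7 + ((-2 + t)*(-1 + t))/7 = -4/7 + ((-1 + t)*(-2 + t))/7 = -4/7 + (-1 + t)*(-2 + t)/7)
N(V) = -9
√(N(14) + f(-5)³) = √(-9 + (-2/7 - 3/7*(-5) + (⅐)*(-5)²)³) = √(-9 + (-2/7 + 15/7 + (⅐)*25)³) = √(-9 + (-2/7 + 15/7 + 25/7)³) = √(-9 + (38/7)³) = √(-9 + 54872/343) = √(51785/343) = √362495/49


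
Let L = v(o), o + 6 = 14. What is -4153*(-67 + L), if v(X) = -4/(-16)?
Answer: 1108851/4 ≈ 2.7721e+5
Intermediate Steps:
o = 8 (o = -6 + 14 = 8)
v(X) = 1/4 (v(X) = -4*(-1/16) = 1/4)
L = 1/4 ≈ 0.25000
-4153*(-67 + L) = -4153*(-67 + 1/4) = -4153*(-267/4) = 1108851/4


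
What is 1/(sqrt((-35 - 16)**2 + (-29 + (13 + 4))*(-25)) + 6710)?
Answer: 6710/45021199 - sqrt(2901)/45021199 ≈ 0.00014784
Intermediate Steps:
1/(sqrt((-35 - 16)**2 + (-29 + (13 + 4))*(-25)) + 6710) = 1/(sqrt((-51)**2 + (-29 + 17)*(-25)) + 6710) = 1/(sqrt(2601 - 12*(-25)) + 6710) = 1/(sqrt(2601 + 300) + 6710) = 1/(sqrt(2901) + 6710) = 1/(6710 + sqrt(2901))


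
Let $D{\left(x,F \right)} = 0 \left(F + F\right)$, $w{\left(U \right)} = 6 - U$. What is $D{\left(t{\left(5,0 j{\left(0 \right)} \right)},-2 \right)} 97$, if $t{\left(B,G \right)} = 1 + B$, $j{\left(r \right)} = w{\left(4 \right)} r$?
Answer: $0$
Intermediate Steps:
$j{\left(r \right)} = 2 r$ ($j{\left(r \right)} = \left(6 - 4\right) r = 2 r$)
$D{\left(x,F \right)} = 0$ ($D{\left(x,F \right)} = 0 \cdot 2 F = 0$)
$D{\left(t{\left(5,0 j{\left(0 \right)} \right)},-2 \right)} 97 = 0 \cdot 97 = 0$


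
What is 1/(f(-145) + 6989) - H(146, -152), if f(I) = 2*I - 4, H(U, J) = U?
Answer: -977469/6695 ≈ -146.00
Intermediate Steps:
f(I) = -4 + 2*I
1/(f(-145) + 6989) - H(146, -152) = 1/((-4 + 2*(-145)) + 6989) - 1*146 = 1/((-4 - 290) + 6989) - 146 = 1/(-294 + 6989) - 146 = 1/6695 - 146 = -977469/6695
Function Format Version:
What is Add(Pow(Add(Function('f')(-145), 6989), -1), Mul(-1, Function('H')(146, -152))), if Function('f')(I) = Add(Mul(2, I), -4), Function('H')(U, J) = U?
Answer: Rational(-977469, 6695) ≈ -146.00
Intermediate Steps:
Function('f')(I) = Add(-4, Mul(2, I))
Add(Pow(Add(Function('f')(-145), 6989), -1), Mul(-1, Function('H')(146, -152))) = Add(Pow(Add(Add(-4, Mul(2, -145)), 6989), -1), Mul(-1, 146)) = Add(Pow(Add(Add(-4, -290), 6989), -1), -146) = Add(Pow(Add(-294, 6989), -1), -146) = Add(Pow(6695, -1), -146) = Add(Rational(1, 6695), -146) = Rational(-977469, 6695)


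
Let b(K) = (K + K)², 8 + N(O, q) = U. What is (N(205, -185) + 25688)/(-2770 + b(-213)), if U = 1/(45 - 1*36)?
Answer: 21011/146214 ≈ 0.14370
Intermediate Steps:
U = ⅑ (U = 1/(45 - 36) = 1/9 = ⅑ ≈ 0.11111)
N(O, q) = -71/9 (N(O, q) = -8 + ⅑ = -71/9)
b(K) = 4*K² (b(K) = (2*K)² = 4*K²)
(N(205, -185) + 25688)/(-2770 + b(-213)) = (-71/9 + 25688)/(-2770 + 4*(-213)²) = 231121/(9*(-2770 + 4*45369)) = 231121/(9*(-2770 + 181476)) = (231121/9)/178706 = (231121/9)*(1/178706) = 21011/146214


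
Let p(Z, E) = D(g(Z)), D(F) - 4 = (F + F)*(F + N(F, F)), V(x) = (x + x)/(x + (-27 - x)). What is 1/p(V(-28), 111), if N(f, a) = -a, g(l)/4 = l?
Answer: ¼ ≈ 0.25000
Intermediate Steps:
g(l) = 4*l
V(x) = -2*x/27 (V(x) = (2*x)/(-27) = (2*x)*(-1/27) = -2*x/27)
D(F) = 4 (D(F) = 4 + (F + F)*(F - F) = 4 + (2*F)*0 = 4 + 0 = 4)
p(Z, E) = 4
1/p(V(-28), 111) = 1/4 = ¼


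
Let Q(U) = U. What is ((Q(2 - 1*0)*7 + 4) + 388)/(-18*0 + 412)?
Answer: 203/206 ≈ 0.98544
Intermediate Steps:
((Q(2 - 1*0)*7 + 4) + 388)/(-18*0 + 412) = (((2 - 1*0)*7 + 4) + 388)/(-18*0 + 412) = (((2 + 0)*7 + 4) + 388)/(0 + 412) = ((2*7 + 4) + 388)/412 = ((14 + 4) + 388)*(1/412) = (18 + 388)*(1/412) = 406*(1/412) = 203/206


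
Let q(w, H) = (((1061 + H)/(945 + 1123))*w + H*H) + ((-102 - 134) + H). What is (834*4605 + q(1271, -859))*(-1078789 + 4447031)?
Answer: 7971137482751475/517 ≈ 1.5418e+13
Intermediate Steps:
q(w, H) = -236 + H + H² + w*(1061/2068 + H/2068) (q(w, H) = (((1061 + H)/2068)*w + H²) + (-236 + H) = (((1061 + H)*(1/2068))*w + H²) + (-236 + H) = ((1061/2068 + H/2068)*w + H²) + (-236 + H) = (w*(1061/2068 + H/2068) + H²) + (-236 + H) = (H² + w*(1061/2068 + H/2068)) + (-236 + H) = -236 + H + H² + w*(1061/2068 + H/2068))
(834*4605 + q(1271, -859))*(-1078789 + 4447031) = (834*4605 + (-236 - 859 + (-859)² + (1061/2068)*1271 + (1/2068)*(-859)*1271))*(-1078789 + 4447031) = (3840570 + (-236 - 859 + 737881 + 1348531/2068 - 1091789/2068))*3368242 = (3840570 + 761965095/1034)*3368242 = (4733114475/1034)*3368242 = 7971137482751475/517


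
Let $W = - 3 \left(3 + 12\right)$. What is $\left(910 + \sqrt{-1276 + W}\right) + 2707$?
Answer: $3617 + i \sqrt{1321} \approx 3617.0 + 36.346 i$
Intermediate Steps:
$W = -45$ ($W = \left(-3\right) 15 = -45$)
$\left(910 + \sqrt{-1276 + W}\right) + 2707 = \left(910 + \sqrt{-1276 - 45}\right) + 2707 = \left(910 + \sqrt{-1321}\right) + 2707 = \left(910 + i \sqrt{1321}\right) + 2707 = 3617 + i \sqrt{1321}$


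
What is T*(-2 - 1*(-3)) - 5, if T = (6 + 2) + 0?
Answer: 3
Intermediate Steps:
T = 8 (T = 8 + 0 = 8)
T*(-2 - 1*(-3)) - 5 = 8*(-2 - 1*(-3)) - 5 = 8*(-2 + 3) - 5 = 8*1 - 5 = 8 - 5 = 3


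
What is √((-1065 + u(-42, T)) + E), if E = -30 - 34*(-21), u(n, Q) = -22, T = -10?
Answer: I*√403 ≈ 20.075*I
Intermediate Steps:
E = 684 (E = -30 + 714 = 684)
√((-1065 + u(-42, T)) + E) = √((-1065 - 22) + 684) = √(-1087 + 684) = √(-403) = I*√403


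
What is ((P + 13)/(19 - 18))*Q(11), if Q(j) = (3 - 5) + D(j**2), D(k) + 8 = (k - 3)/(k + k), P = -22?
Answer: 10359/121 ≈ 85.612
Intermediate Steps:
D(k) = -8 + (-3 + k)/(2*k) (D(k) = -8 + (k - 3)/(k + k) = -8 + (-3 + k)/((2*k)) = -8 + (-3 + k)*(1/(2*k)) = -8 + (-3 + k)/(2*k))
Q(j) = -2 + 3*(-1 - 5*j**2)/(2*j**2) (Q(j) = (3 - 5) + 3*(-1 - 5*j**2)/(2*(j**2)) = -2 + 3*(-1 - 5*j**2)/(2*j**2))
((P + 13)/(19 - 18))*Q(11) = ((-22 + 13)/(19 - 18))*(-19/2 - 3/2/11**2) = (-9/1)*(-19/2 - 3/2*1/121) = (-9*1)*(-19/2 - 3/242) = -9*(-1151/121) = 10359/121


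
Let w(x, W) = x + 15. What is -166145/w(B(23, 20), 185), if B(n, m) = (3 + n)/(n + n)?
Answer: -3821335/358 ≈ -10674.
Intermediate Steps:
B(n, m) = (3 + n)/(2*n) (B(n, m) = (3 + n)/((2*n)) = (3 + n)*(1/(2*n)) = (3 + n)/(2*n))
w(x, W) = 15 + x
-166145/w(B(23, 20), 185) = -166145/(15 + (1/2)*(3 + 23)/23) = -166145/(15 + (1/2)*(1/23)*26) = -166145/(15 + 13/23) = -166145/358/23 = -166145*23/358 = -3821335/358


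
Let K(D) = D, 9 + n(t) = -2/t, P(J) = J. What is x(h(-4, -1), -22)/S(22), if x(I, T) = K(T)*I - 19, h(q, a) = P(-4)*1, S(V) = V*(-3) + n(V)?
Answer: -759/826 ≈ -0.91889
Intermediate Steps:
n(t) = -9 - 2/t
S(V) = -9 - 3*V - 2/V (S(V) = V*(-3) + (-9 - 2/V) = -3*V + (-9 - 2/V) = -9 - 3*V - 2/V)
h(q, a) = -4 (h(q, a) = -4*1 = -4)
x(I, T) = -19 + I*T (x(I, T) = T*I - 19 = I*T - 19 = -19 + I*T)
x(h(-4, -1), -22)/S(22) = (-19 - 4*(-22))/(-9 - 3*22 - 2/22) = (-19 + 88)/(-9 - 66 - 2*1/22) = 69/(-9 - 66 - 1/11) = 69/(-826/11) = 69*(-11/826) = -759/826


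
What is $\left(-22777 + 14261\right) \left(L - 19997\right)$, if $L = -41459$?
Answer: $523359296$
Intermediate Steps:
$\left(-22777 + 14261\right) \left(L - 19997\right) = \left(-22777 + 14261\right) \left(-41459 - 19997\right) = \left(-8516\right) \left(-61456\right) = 523359296$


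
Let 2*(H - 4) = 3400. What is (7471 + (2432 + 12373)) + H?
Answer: 23980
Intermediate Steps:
H = 1704 (H = 4 + (½)*3400 = 4 + 1700 = 1704)
(7471 + (2432 + 12373)) + H = (7471 + (2432 + 12373)) + 1704 = (7471 + 14805) + 1704 = 22276 + 1704 = 23980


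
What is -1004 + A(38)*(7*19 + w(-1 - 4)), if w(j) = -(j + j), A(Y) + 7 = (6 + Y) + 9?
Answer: 5574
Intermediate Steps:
A(Y) = 8 + Y (A(Y) = -7 + ((6 + Y) + 9) = -7 + (15 + Y) = 8 + Y)
w(j) = -2*j
-1004 + A(38)*(7*19 + w(-1 - 4)) = -1004 + (8 + 38)*(7*19 - 2*(-1 - 4)) = -1004 + 46*(133 - 2*(-5)) = -1004 + 46*(133 + 10) = -1004 + 46*143 = -1004 + 6578 = 5574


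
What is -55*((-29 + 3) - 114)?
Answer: 7700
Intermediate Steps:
-55*((-29 + 3) - 114) = -55*(-26 - 114) = -55*(-140) = 7700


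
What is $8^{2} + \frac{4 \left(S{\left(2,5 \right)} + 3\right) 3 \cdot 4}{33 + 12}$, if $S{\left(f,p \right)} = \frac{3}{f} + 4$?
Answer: $\frac{1096}{15} \approx 73.067$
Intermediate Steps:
$S{\left(f,p \right)} = 4 + \frac{3}{f}$
$8^{2} + \frac{4 \left(S{\left(2,5 \right)} + 3\right) 3 \cdot 4}{33 + 12} = 8^{2} + \frac{4 \left(\left(4 + \frac{3}{2}\right) + 3\right) 3 \cdot 4}{33 + 12} = 64 + \frac{4 \left(\left(4 + 3 \cdot \frac{1}{2}\right) + 3\right) 3 \cdot 4}{45} = 64 + 4 \left(\left(4 + \frac{3}{2}\right) + 3\right) 3 \cdot 4 \cdot \frac{1}{45} = 64 + 4 \left(\frac{11}{2} + 3\right) 3 \cdot 4 \cdot \frac{1}{45} = 64 + 4 \cdot \frac{17}{2} \cdot 3 \cdot 4 \cdot \frac{1}{45} = 64 + 34 \cdot 3 \cdot 4 \cdot \frac{1}{45} = 64 + 102 \cdot 4 \cdot \frac{1}{45} = 64 + 408 \cdot \frac{1}{45} = 64 + \frac{136}{15} = \frac{1096}{15}$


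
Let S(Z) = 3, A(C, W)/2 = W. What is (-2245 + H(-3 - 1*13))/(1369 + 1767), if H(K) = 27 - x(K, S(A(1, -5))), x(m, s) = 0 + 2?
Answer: -555/784 ≈ -0.70791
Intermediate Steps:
A(C, W) = 2*W
x(m, s) = 2
H(K) = 25 (H(K) = 27 - 1*2 = 27 - 2 = 25)
(-2245 + H(-3 - 1*13))/(1369 + 1767) = (-2245 + 25)/(1369 + 1767) = -2220/3136 = -2220*1/3136 = -555/784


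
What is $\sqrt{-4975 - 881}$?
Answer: $4 i \sqrt{366} \approx 76.525 i$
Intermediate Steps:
$\sqrt{-4975 - 881} = \sqrt{-5856} = 4 i \sqrt{366}$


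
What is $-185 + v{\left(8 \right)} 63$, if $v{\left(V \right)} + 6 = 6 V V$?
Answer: $23629$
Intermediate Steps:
$v{\left(V \right)} = -6 + 6 V^{2}$ ($v{\left(V \right)} = -6 + 6 V V = -6 + 6 V^{2}$)
$-185 + v{\left(8 \right)} 63 = -185 + \left(-6 + 6 \cdot 8^{2}\right) 63 = -185 + \left(-6 + 6 \cdot 64\right) 63 = -185 + \left(-6 + 384\right) 63 = -185 + 378 \cdot 63 = -185 + 23814 = 23629$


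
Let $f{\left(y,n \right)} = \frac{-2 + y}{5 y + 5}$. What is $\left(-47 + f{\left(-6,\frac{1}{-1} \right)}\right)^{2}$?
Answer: $\frac{1361889}{625} \approx 2179.0$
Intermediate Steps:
$f{\left(y,n \right)} = \frac{-2 + y}{5 + 5 y}$
$\left(-47 + f{\left(-6,\frac{1}{-1} \right)}\right)^{2} = \left(-47 + \frac{-2 - 6}{5 \left(1 - 6\right)}\right)^{2} = \left(-47 + \frac{1}{5} \frac{1}{-5} \left(-8\right)\right)^{2} = \left(-47 + \frac{1}{5} \left(- \frac{1}{5}\right) \left(-8\right)\right)^{2} = \left(-47 + \frac{8}{25}\right)^{2} = \left(- \frac{1167}{25}\right)^{2} = \frac{1361889}{625}$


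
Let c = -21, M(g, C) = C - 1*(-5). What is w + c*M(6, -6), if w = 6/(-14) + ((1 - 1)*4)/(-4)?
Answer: 144/7 ≈ 20.571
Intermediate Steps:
M(g, C) = 5 + C (M(g, C) = C + 5 = 5 + C)
w = -3/7 (w = 6*(-1/14) + (0*4)*(-1/4) = -3/7 + 0*(-1/4) = -3/7 + 0 = -3/7 ≈ -0.42857)
w + c*M(6, -6) = -3/7 - 21*(5 - 6) = -3/7 - 21*(-1) = -3/7 + 21 = 144/7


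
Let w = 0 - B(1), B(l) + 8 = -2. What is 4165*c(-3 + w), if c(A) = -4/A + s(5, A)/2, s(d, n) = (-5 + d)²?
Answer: -2380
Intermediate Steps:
B(l) = -10 (B(l) = -8 - 2 = -10)
w = 10 (w = 0 - 1*(-10) = 0 + 10 = 10)
c(A) = -4/A (c(A) = -4/A + (-5 + 5)²/2 = -4/A + 0²*(½) = -4/A + 0*(½) = -4/A + 0 = -4/A)
4165*c(-3 + w) = 4165*(-4/(-3 + 10)) = 4165*(-4/7) = -2380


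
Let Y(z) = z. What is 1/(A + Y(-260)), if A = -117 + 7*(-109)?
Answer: -1/1140 ≈ -0.00087719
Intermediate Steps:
A = -880 (A = -117 - 763 = -880)
1/(A + Y(-260)) = 1/(-880 - 260) = 1/(-1140) = -1/1140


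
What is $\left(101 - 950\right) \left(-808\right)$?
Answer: $685992$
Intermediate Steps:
$\left(101 - 950\right) \left(-808\right) = \left(-849\right) \left(-808\right) = 685992$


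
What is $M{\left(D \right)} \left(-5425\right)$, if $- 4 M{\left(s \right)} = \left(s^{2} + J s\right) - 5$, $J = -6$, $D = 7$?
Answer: $\frac{5425}{2} \approx 2712.5$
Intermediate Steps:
$M{\left(s \right)} = \frac{5}{4} - \frac{s^{2}}{4} + \frac{3 s}{2}$ ($M{\left(s \right)} = - \frac{\left(s^{2} - 6 s\right) - 5}{4} = - \frac{-5 + s^{2} - 6 s}{4} = \frac{5}{4} - \frac{s^{2}}{4} + \frac{3 s}{2}$)
$M{\left(D \right)} \left(-5425\right) = \left(\frac{5}{4} - \frac{7^{2}}{4} + \frac{3}{2} \cdot 7\right) \left(-5425\right) = \left(\frac{5}{4} - \frac{49}{4} + \frac{21}{2}\right) \left(-5425\right) = \left(- \frac{1}{2}\right) \left(-5425\right) = \frac{5425}{2}$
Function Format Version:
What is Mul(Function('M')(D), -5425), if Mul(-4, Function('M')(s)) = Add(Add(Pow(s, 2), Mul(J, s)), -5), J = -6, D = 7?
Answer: Rational(5425, 2) ≈ 2712.5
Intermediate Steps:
Function('M')(s) = Add(Rational(5, 4), Mul(Rational(-1, 4), Pow(s, 2)), Mul(Rational(3, 2), s)) (Function('M')(s) = Mul(Rational(-1, 4), Add(Add(Pow(s, 2), Mul(-6, s)), -5)) = Mul(Rational(-1, 4), Add(-5, Pow(s, 2), Mul(-6, s))) = Add(Rational(5, 4), Mul(Rational(-1, 4), Pow(s, 2)), Mul(Rational(3, 2), s)))
Mul(Function('M')(D), -5425) = Mul(Add(Rational(5, 4), Mul(Rational(-1, 4), Pow(7, 2)), Mul(Rational(3, 2), 7)), -5425) = Mul(Add(Rational(5, 4), Mul(Rational(-1, 4), 49), Rational(21, 2)), -5425) = Mul(Add(Rational(5, 4), Rational(-49, 4), Rational(21, 2)), -5425) = Mul(Rational(-1, 2), -5425) = Rational(5425, 2)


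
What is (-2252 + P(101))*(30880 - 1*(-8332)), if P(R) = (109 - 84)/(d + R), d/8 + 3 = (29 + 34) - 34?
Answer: -27285395716/309 ≈ -8.8302e+7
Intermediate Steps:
d = 208 (d = -24 + 8*((29 + 34) - 34) = -24 + 8*(63 - 34) = -24 + 8*29 = -24 + 232 = 208)
P(R) = 25/(208 + R) (P(R) = (109 - 84)/(208 + R) = 25/(208 + R))
(-2252 + P(101))*(30880 - 1*(-8332)) = (-2252 + 25/(208 + 101))*(30880 - 1*(-8332)) = (-2252 + 25/309)*(30880 + 8332) = (-2252 + 25*(1/309))*39212 = (-2252 + 25/309)*39212 = -695843/309*39212 = -27285395716/309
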